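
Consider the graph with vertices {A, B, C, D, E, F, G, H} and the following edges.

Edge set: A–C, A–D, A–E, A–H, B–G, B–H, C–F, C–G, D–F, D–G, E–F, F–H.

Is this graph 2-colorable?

The cycle B-H-A-D-G-B has odd length 5, so it cannot be 2-colored; at least 3 colors are needed.
So 2 colors are not enough.

No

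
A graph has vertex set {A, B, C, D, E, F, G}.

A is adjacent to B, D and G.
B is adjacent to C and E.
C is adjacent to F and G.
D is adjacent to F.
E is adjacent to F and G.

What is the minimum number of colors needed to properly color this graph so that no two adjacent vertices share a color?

The cycle D-F-C-B-A-D has odd length 5, so it cannot be 2-colored; at least 3 colors are needed.
3 colors suffice: color 1 → {A, C, E}; color 2 → {B, F, G}; color 3 → {D}. Each edge has distinct colors on its endpoints.

3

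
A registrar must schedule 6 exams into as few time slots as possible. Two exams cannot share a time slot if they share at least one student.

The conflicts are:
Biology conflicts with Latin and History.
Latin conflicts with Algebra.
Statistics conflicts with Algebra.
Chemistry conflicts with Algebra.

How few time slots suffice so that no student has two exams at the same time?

2

Latin and Algebra conflict, so at least 2 time slots are needed.
2 time slots suffice: Biology=1, Latin=2, Statistics=2, Chemistry=2, History=2, Algebra=1. Each listed conflict is separated.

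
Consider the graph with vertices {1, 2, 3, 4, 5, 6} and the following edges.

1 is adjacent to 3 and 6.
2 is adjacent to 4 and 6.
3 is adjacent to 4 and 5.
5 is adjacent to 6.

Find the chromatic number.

3

The cycle 5-3-4-2-6-5 has odd length 5, so it cannot be 2-colored; at least 3 colors are needed.
3 colors suffice: color red → {3, 6}; color blue → {1, 4, 5}; color green → {2}. No two adjacent vertices share a color.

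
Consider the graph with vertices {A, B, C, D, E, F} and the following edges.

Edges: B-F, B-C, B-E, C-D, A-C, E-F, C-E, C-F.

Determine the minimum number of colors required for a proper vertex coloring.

4

B, C, E, F form a clique, so at least 4 colors are needed.
4 colors suffice: color red → {C}; color blue → {A, D, E}; color green → {B}; color yellow → {F}. Every edge joins two different colors.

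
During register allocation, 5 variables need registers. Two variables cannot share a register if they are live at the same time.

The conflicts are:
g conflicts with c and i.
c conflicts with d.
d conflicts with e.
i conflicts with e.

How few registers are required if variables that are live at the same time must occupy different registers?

3

The cycle c-d-e-i-g-c has odd length 5, so it cannot be 2-colored; at least 3 registers are needed.
A valid assignment using 3 registers: g=3, c=1, d=2, i=2, e=1. Each listed conflict is separated.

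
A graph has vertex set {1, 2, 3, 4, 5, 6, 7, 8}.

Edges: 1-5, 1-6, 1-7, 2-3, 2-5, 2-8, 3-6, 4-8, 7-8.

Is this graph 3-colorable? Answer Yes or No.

The chromatic number is 3. The cycle 2-5-1-6-3-2 has odd length 5, so it cannot be 2-colored; at least 3 colors are needed.
3 colors suffice: color a → {1, 3, 8}; color b → {2, 4, 6, 7}; color c → {5}.
That is already a proper 3-coloring.

Yes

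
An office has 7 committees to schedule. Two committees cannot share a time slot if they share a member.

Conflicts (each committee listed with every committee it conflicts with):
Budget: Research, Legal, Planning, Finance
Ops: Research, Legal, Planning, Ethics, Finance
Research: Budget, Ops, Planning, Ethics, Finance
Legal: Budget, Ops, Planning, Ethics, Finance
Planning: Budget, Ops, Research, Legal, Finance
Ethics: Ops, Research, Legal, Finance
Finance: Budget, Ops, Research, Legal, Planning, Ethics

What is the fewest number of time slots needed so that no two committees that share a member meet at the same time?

Ops, Legal, Planning, Finance are mutually in conflict, so at least 4 time slots are needed.
A valid assignment using 4 time slots: Budget=4, Ops=4, Research=2, Legal=2, Planning=3, Ethics=3, Finance=1. No two conflicting committees share a time slot.

4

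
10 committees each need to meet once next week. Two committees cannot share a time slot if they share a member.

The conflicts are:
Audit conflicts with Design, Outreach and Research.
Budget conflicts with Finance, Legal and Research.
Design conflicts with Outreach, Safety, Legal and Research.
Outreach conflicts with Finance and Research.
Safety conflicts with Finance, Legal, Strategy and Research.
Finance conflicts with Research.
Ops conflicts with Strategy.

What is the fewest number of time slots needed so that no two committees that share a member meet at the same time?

4

Audit, Design, Outreach, Research all conflict with each other, so at least 4 time slots are needed.
4 time slots suffice: Audit=4, Budget=2, Design=3, Outreach=2, Safety=2, Finance=3, Legal=1, Ops=2, Strategy=1, Research=1. Each listed conflict is separated.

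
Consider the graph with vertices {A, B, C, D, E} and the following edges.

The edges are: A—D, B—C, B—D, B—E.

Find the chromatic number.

A and D are adjacent, so at least 2 colors are needed.
2 colors suffice: color 1 → {A, B}; color 2 → {C, D, E}. Every edge joins two different colors.

2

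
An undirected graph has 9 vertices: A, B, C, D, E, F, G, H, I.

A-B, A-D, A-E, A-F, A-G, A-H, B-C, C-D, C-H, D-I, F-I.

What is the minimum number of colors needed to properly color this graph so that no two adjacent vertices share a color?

B and C are adjacent, so at least 2 colors are needed.
2 colors suffice: color 1 → {A, C, I}; color 2 → {B, D, E, F, G, H}. Every edge joins two different colors.

2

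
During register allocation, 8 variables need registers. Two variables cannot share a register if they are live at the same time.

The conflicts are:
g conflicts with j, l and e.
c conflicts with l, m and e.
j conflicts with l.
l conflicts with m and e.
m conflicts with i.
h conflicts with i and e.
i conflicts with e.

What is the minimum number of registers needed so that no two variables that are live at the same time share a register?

c, l, m are mutually in conflict, so at least 3 registers are needed.
3 registers suffice: register 1 → {l, i}; register 2 → {j, m, e}; register 3 → {g, c, h}. Every pair that conflicts lands in different registers.

3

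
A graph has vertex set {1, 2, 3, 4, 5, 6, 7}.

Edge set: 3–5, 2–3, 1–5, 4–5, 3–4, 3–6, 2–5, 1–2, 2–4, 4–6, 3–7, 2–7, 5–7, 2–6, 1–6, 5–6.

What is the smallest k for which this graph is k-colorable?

5

2, 3, 4, 5, 6 are pairwise adjacent (a clique of size 5), so at least 5 colors are needed.
5 colors suffice: color a → {2}; color b → {5}; color c → {6, 7}; color d → {1, 3}; color e → {4}. No two adjacent vertices share a color.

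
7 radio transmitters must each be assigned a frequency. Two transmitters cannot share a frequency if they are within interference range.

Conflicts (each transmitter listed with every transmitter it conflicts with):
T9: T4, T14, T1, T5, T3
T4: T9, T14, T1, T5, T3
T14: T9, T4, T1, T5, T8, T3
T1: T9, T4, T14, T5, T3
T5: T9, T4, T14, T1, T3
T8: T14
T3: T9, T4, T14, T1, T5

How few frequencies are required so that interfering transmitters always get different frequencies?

T9, T4, T14, T1, T5, T3 all conflict with each other, so at least 6 frequencies are needed.
6 frequencies suffice: T9=2, T4=6, T14=1, T1=5, T5=4, T8=2, T3=3. Each listed conflict is separated.

6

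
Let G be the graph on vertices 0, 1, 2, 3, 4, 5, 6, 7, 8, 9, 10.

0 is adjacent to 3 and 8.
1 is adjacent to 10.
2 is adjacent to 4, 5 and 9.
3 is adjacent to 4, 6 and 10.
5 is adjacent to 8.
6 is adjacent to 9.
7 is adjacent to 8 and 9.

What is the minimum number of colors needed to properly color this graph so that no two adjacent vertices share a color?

3

The cycle 6-3-4-2-9-6 has odd length 5, so it cannot be 2-colored; at least 3 colors are needed.
3 colors suffice: 0=blue, 1=red, 2=red, 3=red, 4=blue, 5=blue, 6=green, 7=green, 8=red, 9=blue, 10=blue. Every edge joins two different colors.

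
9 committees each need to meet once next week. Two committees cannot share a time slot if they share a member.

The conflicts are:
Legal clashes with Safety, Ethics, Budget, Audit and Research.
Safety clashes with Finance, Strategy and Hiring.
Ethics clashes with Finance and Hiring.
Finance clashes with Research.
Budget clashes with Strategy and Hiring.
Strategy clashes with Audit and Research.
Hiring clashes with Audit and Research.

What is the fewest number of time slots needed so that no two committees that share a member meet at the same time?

Safety and Hiring conflict, so at least 2 time slots are needed.
2 time slots suffice: time slot 1 → {Legal, Finance, Strategy, Hiring}; time slot 2 → {Safety, Ethics, Budget, Audit, Research}. Every pair that conflicts lands in different time slots.

2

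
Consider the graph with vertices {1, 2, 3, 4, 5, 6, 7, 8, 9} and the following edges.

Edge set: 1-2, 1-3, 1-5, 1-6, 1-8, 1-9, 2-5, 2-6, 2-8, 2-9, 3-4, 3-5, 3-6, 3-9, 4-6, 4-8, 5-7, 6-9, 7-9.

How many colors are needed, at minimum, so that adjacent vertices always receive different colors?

4

1, 3, 6, 9 are pairwise adjacent (a clique of size 4), so at least 4 colors are needed.
4 colors suffice: 1=red, 2=blue, 3=blue, 4=red, 5=green, 6=green, 7=red, 8=green, 9=yellow. No two adjacent vertices share a color.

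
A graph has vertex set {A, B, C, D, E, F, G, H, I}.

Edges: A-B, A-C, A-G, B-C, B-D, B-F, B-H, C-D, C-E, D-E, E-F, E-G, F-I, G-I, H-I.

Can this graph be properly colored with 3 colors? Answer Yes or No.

The chromatic number is 3. C, D, E form a triangle, so at least 3 colors are needed.
3 colors suffice: A=green, B=red, C=blue, D=green, E=red, F=blue, G=blue, H=blue, I=red.
That is already a proper 3-coloring.

Yes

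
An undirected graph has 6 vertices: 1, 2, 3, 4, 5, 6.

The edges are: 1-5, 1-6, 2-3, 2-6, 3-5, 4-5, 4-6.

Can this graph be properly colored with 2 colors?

No

The cycle 3-5-1-6-2-3 has odd length 5, so it cannot be 2-colored; at least 3 colors are needed.
So 2 colors are not enough.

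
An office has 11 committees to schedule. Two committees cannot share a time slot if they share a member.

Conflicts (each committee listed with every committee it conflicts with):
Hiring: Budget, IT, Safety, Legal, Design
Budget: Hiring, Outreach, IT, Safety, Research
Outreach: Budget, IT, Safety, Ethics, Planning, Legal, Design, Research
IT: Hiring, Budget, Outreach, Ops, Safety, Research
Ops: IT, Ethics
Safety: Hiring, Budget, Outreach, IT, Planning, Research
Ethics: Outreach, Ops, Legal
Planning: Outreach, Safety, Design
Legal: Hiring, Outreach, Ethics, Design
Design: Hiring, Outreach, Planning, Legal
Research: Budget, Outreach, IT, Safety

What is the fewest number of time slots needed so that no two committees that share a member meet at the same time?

5

Budget, Outreach, IT, Safety, Research pairwise conflict, so at least 5 time slots are needed.
5 time slots suffice: time slot 1 → {Hiring, Outreach, Ops}; time slot 2 → {IT, Planning, Legal}; time slot 3 → {Safety, Ethics, Design}; time slot 4 → {Budget}; time slot 5 → {Research}. Every pair that conflicts lands in different time slots.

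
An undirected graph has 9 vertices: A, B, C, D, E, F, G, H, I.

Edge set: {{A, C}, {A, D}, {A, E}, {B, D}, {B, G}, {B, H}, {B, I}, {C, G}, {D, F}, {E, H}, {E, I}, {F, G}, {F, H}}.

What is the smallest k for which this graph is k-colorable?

3

The cycle C-G-B-D-A-C has odd length 5, so it cannot be 2-colored; at least 3 colors are needed.
One proper 3-coloring: A=3, B=1, C=1, D=2, E=1, F=1, G=2, H=2, I=2. Every edge joins two different colors.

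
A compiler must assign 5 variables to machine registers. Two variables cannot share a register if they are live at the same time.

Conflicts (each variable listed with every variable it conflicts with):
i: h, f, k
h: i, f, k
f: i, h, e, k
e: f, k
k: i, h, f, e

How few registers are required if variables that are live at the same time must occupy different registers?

4

i, h, f, k are mutually in conflict, so at least 4 registers are needed.
4 registers suffice: register 1 → {k}; register 2 → {f}; register 3 → {h, e}; register 4 → {i}. Each listed conflict is separated.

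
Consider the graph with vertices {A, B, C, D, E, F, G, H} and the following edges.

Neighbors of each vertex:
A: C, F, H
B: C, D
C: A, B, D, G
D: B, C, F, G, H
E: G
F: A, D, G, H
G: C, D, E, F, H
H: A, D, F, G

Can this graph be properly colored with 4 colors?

Yes

The chromatic number is 4. D, F, G, H are mutually adjacent (a clique of size 4), so at least 4 colors are needed.
4 colors suffice: color red → {A, D, E}; color blue → {B, G}; color green → {C, H}; color yellow → {F}.
That is already a proper 4-coloring.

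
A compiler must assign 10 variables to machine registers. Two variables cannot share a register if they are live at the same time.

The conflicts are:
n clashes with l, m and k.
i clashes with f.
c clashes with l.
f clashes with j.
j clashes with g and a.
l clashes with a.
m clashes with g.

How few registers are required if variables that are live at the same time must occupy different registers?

m and g conflict, so at least 2 registers are needed.
Using 2 registers: n=1, i=2, c=1, f=1, j=2, l=2, m=2, g=1, k=2, a=1. Each listed conflict is separated.

2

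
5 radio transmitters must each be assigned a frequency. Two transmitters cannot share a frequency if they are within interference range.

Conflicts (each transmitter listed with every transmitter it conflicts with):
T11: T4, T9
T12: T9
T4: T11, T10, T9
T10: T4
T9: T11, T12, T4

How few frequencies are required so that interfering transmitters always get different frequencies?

3

T11, T4, T9 all conflict with each other, so at least 3 frequencies are needed.
3 frequencies suffice: T11=3, T12=1, T4=1, T10=2, T9=2. Every pair that conflicts lands in different frequencies.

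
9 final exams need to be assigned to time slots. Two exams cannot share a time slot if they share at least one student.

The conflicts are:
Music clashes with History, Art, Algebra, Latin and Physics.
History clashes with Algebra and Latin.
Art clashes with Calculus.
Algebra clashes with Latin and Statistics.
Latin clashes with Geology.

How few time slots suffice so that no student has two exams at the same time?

4

Music, History, Algebra, Latin pairwise conflict, so at least 4 time slots are needed.
4 time slots suffice: Music=1, History=4, Art=2, Algebra=3, Latin=2, Geology=1, Calculus=1, Statistics=1, Physics=2. Every pair that conflicts lands in different time slots.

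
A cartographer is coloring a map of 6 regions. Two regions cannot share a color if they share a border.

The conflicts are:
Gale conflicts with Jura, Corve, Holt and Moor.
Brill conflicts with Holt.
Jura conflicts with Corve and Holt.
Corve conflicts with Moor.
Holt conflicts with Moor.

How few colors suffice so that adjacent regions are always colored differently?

Gale, Corve, Moor all conflict with each other, so at least 3 colors are needed.
One proper 3-coloring: Gale=2, Brill=2, Jura=3, Corve=1, Holt=1, Moor=3. No two conflicting regions share a color.

3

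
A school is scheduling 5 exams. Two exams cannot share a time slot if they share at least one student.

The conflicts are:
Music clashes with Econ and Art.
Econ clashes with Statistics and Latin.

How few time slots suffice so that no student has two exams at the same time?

2

Music and Art conflict, so at least 2 time slots are needed.
2 time slots suffice: time slot 1 → {Econ, Art}; time slot 2 → {Music, Statistics, Latin}. No two conflicting exams share a time slot.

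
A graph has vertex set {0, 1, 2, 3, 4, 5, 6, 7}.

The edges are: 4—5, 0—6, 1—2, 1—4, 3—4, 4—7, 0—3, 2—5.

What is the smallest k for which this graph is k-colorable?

2

4 and 7 are adjacent, so at least 2 colors are needed.
2 colors suffice: color a → {0, 2, 4}; color b → {1, 3, 5, 6, 7}. No two adjacent vertices share a color.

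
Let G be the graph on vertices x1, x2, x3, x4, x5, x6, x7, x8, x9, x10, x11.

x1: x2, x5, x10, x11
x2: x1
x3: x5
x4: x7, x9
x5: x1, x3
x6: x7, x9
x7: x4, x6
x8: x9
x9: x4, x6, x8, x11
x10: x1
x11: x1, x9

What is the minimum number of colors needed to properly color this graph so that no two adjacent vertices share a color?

x1 and x11 are adjacent, so at least 2 colors are needed.
A valid assignment using 2 colors: x1=1, x2=2, x3=1, x4=2, x5=2, x6=2, x7=1, x8=2, x9=1, x10=2, x11=2. No two adjacent vertices share a color.

2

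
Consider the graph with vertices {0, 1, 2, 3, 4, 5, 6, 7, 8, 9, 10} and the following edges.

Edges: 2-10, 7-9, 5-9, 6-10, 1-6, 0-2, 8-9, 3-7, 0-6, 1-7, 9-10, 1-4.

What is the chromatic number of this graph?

3

The cycle 7-1-6-10-9-7 has odd length 5, so it cannot be 2-colored; at least 3 colors are needed.
One proper 3-coloring: 0=blue, 1=green, 2=red, 3=red, 4=red, 5=blue, 6=red, 7=blue, 8=blue, 9=red, 10=blue. Every edge joins two different colors.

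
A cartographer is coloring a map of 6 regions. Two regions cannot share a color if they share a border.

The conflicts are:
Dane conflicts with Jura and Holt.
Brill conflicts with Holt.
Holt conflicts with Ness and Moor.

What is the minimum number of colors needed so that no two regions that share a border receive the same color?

2

Dane and Jura conflict, so at least 2 colors are needed.
A valid assignment using 2 colors: Dane=2, Jura=1, Brill=2, Holt=1, Ness=2, Moor=2. Every pair that conflicts lands in different colors.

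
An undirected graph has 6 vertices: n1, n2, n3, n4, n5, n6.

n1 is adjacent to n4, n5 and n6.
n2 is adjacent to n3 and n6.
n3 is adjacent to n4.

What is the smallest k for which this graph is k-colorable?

The cycle n1-n4-n3-n2-n6-n1 has odd length 5, so it cannot be 2-colored; at least 3 colors are needed.
A valid assignment using 3 colors: n1=1, n2=3, n3=1, n4=2, n5=2, n6=2. No two adjacent vertices share a color.

3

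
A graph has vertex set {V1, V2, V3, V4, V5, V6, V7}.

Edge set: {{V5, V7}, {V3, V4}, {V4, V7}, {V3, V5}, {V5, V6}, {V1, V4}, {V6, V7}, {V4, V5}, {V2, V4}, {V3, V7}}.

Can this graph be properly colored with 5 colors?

Yes

The chromatic number is 4. V3, V4, V5, V7 are mutually adjacent (a clique of size 4), so at least 4 colors are needed.
One proper 4-coloring: V1=2, V2=2, V3=4, V4=1, V5=2, V6=1, V7=3.
Since 5 ≥ 4, a proper 5-coloring certainly exists.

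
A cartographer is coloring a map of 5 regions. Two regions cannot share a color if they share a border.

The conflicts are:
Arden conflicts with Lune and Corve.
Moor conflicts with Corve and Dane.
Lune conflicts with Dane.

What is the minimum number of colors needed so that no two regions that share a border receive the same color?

3

The cycle Arden-Corve-Moor-Dane-Lune-Arden has odd length 5, so it cannot be 2-colored; at least 3 colors are needed.
3 colors suffice: color 1 → {Arden, Moor}; color 2 → {Lune, Corve}; color 3 → {Dane}. Every pair that conflicts lands in different colors.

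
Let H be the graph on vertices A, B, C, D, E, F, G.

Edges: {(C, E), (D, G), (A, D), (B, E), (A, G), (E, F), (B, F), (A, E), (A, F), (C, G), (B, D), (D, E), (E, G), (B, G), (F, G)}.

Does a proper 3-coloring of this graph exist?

A, E, F, G are mutually adjacent (a clique of size 4), so at least 4 colors are needed.
So 3 colors are not enough.

No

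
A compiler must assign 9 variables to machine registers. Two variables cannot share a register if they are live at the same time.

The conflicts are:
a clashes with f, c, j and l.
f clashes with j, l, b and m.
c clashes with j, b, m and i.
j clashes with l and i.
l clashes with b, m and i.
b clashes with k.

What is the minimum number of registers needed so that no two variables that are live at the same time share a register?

a, f, j, l pairwise conflict, so at least 4 registers are needed.
4 registers suffice: register 1 → {c, l, k}; register 2 → {j, b, m}; register 3 → {f, i}; register 4 → {a}. Each listed conflict is separated.

4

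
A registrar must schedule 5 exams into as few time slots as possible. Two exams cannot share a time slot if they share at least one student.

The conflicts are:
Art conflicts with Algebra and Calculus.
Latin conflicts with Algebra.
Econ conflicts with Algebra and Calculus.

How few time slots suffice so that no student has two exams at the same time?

Art and Algebra conflict, so at least 2 time slots are needed.
2 time slots suffice: Art=2, Latin=2, Econ=2, Algebra=1, Calculus=1. No two conflicting exams share a time slot.

2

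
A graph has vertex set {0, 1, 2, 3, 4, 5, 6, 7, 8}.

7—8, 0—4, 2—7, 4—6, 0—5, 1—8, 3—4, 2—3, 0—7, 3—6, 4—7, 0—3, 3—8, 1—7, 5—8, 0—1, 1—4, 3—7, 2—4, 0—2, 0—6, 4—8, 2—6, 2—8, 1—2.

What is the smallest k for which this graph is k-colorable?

2, 3, 4, 7, 8 are pairwise adjacent (a clique of size 5), so at least 5 colors are needed.
A valid assignment using 5 colors: 0=b, 1=e, 2=c, 3=e, 4=a, 5=a, 6=d, 7=d, 8=b. No two adjacent vertices share a color.

5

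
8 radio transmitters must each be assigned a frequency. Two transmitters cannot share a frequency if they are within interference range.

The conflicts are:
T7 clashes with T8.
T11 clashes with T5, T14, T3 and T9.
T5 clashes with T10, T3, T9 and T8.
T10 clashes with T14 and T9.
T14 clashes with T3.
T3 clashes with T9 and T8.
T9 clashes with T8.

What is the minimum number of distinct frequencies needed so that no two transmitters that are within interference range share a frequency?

4

T5, T3, T9, T8 pairwise conflict, so at least 4 frequencies are needed.
Using 4 frequencies: T7=1, T11=4, T5=1, T10=3, T14=1, T3=3, T9=2, T8=4. Every pair that conflicts lands in different frequencies.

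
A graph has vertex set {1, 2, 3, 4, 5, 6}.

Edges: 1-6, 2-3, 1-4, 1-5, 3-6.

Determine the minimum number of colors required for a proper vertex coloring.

3 and 6 are adjacent, so at least 2 colors are needed.
A valid assignment using 2 colors: 1=a, 2=b, 3=a, 4=b, 5=b, 6=b. Each edge has distinct colors on its endpoints.

2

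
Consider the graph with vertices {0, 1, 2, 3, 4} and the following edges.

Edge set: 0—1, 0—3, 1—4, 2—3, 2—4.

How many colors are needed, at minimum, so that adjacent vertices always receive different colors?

3

The cycle 3-0-1-4-2-3 has odd length 5, so it cannot be 2-colored; at least 3 colors are needed.
3 colors suffice: color a → {1, 3}; color b → {0, 2}; color c → {4}. Every edge joins two different colors.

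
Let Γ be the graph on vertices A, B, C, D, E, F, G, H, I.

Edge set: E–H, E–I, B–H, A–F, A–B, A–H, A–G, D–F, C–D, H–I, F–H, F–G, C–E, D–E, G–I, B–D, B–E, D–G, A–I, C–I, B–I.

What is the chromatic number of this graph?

4

B, E, H, I form a clique, so at least 4 colors are needed.
One proper 4-coloring: A=yellow, B=green, C=blue, D=red, E=yellow, F=green, G=blue, H=blue, I=red. Each edge has distinct colors on its endpoints.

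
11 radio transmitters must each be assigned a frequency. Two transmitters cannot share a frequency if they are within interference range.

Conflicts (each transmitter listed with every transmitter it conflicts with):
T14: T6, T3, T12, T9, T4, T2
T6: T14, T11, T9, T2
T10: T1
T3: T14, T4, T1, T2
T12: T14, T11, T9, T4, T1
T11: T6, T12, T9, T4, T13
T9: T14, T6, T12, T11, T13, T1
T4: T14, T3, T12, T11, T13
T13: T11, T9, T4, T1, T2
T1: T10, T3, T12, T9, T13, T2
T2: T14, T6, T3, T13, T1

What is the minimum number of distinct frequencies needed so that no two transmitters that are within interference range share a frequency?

3

T9, T13, T1 pairwise conflict, so at least 3 frequencies are needed.
3 frequencies suffice: frequency 1 → {T14, T11, T1}; frequency 2 → {T10, T9, T4, T2}; frequency 3 → {T6, T3, T12, T13}. No two conflicting transmitters share a frequency.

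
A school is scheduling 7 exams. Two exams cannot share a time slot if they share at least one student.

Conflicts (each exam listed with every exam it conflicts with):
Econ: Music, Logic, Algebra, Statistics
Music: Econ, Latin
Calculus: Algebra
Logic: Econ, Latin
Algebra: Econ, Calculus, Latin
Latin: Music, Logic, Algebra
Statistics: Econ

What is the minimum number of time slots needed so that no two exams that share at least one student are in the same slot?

2

Logic and Latin conflict, so at least 2 time slots are needed.
2 time slots suffice: time slot 1 → {Econ, Calculus, Latin}; time slot 2 → {Music, Logic, Algebra, Statistics}. Every pair that conflicts lands in different time slots.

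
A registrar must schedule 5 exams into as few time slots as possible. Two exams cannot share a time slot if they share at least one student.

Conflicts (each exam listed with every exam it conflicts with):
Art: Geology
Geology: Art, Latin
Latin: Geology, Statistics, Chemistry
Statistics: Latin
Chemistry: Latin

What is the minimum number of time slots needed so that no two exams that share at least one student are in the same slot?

Latin and Chemistry conflict, so at least 2 time slots are needed.
2 time slots suffice: time slot 1 → {Art, Latin}; time slot 2 → {Geology, Statistics, Chemistry}. No two conflicting exams share a time slot.

2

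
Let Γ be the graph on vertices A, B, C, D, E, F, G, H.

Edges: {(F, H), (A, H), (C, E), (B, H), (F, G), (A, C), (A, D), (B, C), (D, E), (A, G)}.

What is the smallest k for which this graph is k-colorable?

2

B and H are adjacent, so at least 2 colors are needed.
One proper 2-coloring: A=1, B=1, C=2, D=2, E=1, F=1, G=2, H=2. Every edge joins two different colors.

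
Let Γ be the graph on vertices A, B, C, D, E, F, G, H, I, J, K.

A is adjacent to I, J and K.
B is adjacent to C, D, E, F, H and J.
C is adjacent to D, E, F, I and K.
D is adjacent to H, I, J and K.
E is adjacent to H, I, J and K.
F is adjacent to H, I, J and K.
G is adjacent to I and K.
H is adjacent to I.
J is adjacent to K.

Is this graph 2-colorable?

No

C, D, K form a triangle, so at least 3 colors are needed.
So 2 colors are not enough.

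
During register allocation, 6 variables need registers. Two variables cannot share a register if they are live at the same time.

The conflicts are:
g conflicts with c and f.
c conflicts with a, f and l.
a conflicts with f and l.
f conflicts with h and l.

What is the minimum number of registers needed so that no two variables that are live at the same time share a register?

c, a, f, l pairwise conflict, so at least 4 registers are needed.
4 registers suffice: register 1 → {f}; register 2 → {c, h}; register 3 → {g, l}; register 4 → {a}. Each listed conflict is separated.

4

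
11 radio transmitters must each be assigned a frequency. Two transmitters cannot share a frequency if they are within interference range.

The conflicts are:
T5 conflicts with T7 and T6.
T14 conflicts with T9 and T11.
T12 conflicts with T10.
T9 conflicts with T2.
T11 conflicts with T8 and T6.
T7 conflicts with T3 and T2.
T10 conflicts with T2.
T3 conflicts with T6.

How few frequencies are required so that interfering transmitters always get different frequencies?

The cycle T9-T2-T7-T3-T6-T11-T14-T9 has odd length 7, so it cannot be 2-colored; at least 3 frequencies are needed.
3 frequencies suffice: frequency 1 → {T14, T12, T8, T6, T2}; frequency 2 → {T9, T11, T7, T10}; frequency 3 → {T5, T3}. No two conflicting transmitters share a frequency.

3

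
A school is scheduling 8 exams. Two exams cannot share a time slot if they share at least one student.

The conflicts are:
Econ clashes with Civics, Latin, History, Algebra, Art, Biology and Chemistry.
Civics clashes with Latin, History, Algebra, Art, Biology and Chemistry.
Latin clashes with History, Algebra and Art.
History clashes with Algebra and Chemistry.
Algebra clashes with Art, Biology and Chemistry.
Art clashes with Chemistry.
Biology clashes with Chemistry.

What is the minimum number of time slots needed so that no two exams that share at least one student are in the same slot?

5

Econ, Civics, Algebra, Biology, Chemistry pairwise conflict, so at least 5 time slots are needed.
5 time slots suffice: Econ=3, Civics=1, Latin=4, History=5, Algebra=2, Art=5, Biology=5, Chemistry=4. No two conflicting exams share a time slot.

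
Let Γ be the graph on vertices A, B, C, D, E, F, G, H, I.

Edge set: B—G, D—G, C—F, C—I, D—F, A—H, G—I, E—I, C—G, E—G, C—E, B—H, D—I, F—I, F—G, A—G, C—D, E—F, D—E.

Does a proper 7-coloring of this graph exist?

The chromatic number is 6. C, D, E, F, G, I form a clique, so at least 6 colors are needed.
6 colors suffice: A=2, B=2, C=3, D=4, E=6, F=2, G=1, H=1, I=5.
Since 7 ≥ 6, a proper 7-coloring certainly exists.

Yes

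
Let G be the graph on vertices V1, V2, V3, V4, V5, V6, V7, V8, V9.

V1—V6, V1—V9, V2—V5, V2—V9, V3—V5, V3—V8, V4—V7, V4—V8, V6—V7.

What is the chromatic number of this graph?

The cycle V1-V9-V2-V5-V3-V8-V4-V7-V6-V1 has odd length 9, so it cannot be 2-colored; at least 3 colors are needed.
3 colors suffice: color 1 → {V1, V2, V3, V7}; color 2 → {V4, V5, V6, V9}; color 3 → {V8}. Every edge joins two different colors.

3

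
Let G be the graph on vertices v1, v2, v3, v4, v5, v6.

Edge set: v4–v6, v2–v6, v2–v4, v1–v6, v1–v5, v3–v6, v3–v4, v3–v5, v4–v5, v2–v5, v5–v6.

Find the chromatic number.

v3, v4, v5, v6 form a clique, so at least 4 colors are needed.
A valid assignment using 4 colors: v1=3, v2=4, v3=4, v4=3, v5=1, v6=2. Every edge joins two different colors.

4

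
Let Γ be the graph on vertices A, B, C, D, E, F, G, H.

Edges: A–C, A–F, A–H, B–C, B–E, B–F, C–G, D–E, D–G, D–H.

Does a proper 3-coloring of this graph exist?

The chromatic number is 3. The cycle G-C-A-H-D-G has odd length 5, so it cannot be 2-colored; at least 3 colors are needed.
3 colors suffice: color 1 → {A, B, D}; color 2 → {C, E, F, H}; color 3 → {G}.
That is already a proper 3-coloring.

Yes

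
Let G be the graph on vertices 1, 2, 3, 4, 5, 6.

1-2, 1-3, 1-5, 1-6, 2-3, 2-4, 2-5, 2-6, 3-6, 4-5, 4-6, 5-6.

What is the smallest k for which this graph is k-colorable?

4

1, 2, 3, 6 are pairwise adjacent (a clique of size 4), so at least 4 colors are needed.
One proper 4-coloring: 1=c, 2=b, 3=d, 4=c, 5=d, 6=a. Every edge joins two different colors.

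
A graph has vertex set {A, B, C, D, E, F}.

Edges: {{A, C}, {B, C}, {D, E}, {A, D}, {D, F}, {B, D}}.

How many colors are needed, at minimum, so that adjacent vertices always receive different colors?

2

A and C are adjacent, so at least 2 colors are needed.
A valid assignment using 2 colors: A=2, B=2, C=1, D=1, E=2, F=2. No two adjacent vertices share a color.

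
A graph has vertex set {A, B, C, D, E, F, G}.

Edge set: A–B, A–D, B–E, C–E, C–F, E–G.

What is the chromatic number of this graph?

A and B are adjacent, so at least 2 colors are needed.
2 colors suffice: color 1 → {A, E, F}; color 2 → {B, C, D, G}. Every edge joins two different colors.

2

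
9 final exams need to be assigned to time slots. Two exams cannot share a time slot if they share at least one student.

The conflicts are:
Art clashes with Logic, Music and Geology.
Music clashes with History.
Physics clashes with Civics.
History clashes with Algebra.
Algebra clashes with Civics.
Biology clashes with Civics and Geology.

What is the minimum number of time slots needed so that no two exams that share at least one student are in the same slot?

3

The cycle Art-Geology-Biology-Civics-Algebra-History-Music-Art has odd length 7, so it cannot be 2-colored; at least 3 time slots are needed.
3 time slots suffice: Art=1, Logic=2, Music=2, Physics=2, History=1, Algebra=2, Biology=3, Civics=1, Geology=2. Every pair that conflicts lands in different time slots.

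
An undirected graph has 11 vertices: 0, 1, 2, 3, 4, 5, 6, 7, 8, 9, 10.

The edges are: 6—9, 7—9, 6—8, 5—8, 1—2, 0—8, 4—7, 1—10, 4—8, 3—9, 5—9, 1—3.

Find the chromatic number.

The cycle 8-6-9-7-4-8 has odd length 5, so it cannot be 2-colored; at least 3 colors are needed.
One proper 3-coloring: 0=b, 1=a, 2=b, 3=b, 4=c, 5=b, 6=b, 7=b, 8=a, 9=a, 10=b. Every edge joins two different colors.

3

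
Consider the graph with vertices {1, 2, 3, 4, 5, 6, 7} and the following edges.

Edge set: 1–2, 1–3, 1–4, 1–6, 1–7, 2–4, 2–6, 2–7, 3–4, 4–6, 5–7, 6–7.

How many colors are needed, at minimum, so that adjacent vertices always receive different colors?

4

1, 2, 4, 6 are pairwise adjacent (a clique of size 4), so at least 4 colors are needed.
One proper 4-coloring: 1=a, 2=d, 3=c, 4=b, 5=a, 6=c, 7=b. No two adjacent vertices share a color.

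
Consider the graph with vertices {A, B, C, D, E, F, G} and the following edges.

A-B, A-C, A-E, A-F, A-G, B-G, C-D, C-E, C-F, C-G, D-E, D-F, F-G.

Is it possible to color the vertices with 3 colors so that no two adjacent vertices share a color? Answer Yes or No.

No

A, C, F, G form a clique, so at least 4 colors are needed.
So 3 colors are not enough.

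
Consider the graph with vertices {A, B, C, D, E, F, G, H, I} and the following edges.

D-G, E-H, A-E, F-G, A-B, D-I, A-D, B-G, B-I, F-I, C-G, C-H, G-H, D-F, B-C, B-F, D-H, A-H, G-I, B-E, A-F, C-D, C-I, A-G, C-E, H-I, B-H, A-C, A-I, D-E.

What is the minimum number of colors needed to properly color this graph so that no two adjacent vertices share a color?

A, B, C, G, H, I form a clique, so at least 6 colors are needed.
One proper 6-coloring: A=1, B=6, C=4, D=6, E=2, F=3, G=2, H=3, I=5. No two adjacent vertices share a color.

6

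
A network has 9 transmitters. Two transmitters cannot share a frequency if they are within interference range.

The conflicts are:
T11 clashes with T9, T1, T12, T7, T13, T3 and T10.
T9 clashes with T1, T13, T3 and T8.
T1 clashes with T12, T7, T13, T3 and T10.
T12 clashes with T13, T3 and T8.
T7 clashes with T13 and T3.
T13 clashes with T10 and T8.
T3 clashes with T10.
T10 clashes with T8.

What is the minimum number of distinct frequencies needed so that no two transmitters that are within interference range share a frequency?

T11, T9, T1, T13 pairwise conflict, so at least 4 frequencies are needed.
4 frequencies suffice: T11=3, T9=4, T1=2, T12=4, T7=4, T13=1, T3=1, T10=4, T8=2. Every pair that conflicts lands in different frequencies.

4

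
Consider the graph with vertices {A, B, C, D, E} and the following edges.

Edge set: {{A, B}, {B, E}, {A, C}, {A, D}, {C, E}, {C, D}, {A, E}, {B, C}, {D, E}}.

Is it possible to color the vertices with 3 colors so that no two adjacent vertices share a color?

No

A, B, C, E are mutually adjacent (a clique of size 4), so at least 4 colors are needed.
So 3 colors are not enough.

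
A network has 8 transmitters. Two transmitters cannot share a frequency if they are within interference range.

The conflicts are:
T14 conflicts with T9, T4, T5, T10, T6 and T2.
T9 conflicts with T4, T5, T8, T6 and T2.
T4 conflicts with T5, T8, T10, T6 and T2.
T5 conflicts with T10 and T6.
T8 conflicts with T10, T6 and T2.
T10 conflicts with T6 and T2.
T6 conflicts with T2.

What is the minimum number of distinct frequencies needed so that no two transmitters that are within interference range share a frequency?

5

T14, T4, T5, T10, T6 pairwise conflict, so at least 5 frequencies are needed.
A valid assignment using 5 frequencies: T14=3, T9=4, T4=1, T5=5, T8=3, T10=4, T6=2, T2=5. Each listed conflict is separated.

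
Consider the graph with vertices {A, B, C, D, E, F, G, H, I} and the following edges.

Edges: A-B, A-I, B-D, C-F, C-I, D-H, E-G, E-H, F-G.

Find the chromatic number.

The cycle B-A-I-C-F-G-E-H-D-B has odd length 9, so it cannot be 2-colored; at least 3 colors are needed.
3 colors suffice: A=2, B=1, C=2, D=2, E=2, F=1, G=3, H=1, I=1. Every edge joins two different colors.

3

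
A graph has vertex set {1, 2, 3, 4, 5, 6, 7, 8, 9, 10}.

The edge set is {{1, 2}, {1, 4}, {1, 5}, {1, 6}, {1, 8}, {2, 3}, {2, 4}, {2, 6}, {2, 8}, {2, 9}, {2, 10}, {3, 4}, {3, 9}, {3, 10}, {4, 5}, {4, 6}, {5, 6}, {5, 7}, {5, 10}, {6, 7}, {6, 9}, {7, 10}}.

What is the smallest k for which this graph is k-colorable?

4

1, 4, 5, 6 are pairwise adjacent (a clique of size 4), so at least 4 colors are needed.
A valid assignment using 4 colors: 1=yellow, 2=red, 3=yellow, 4=green, 5=red, 6=blue, 7=green, 8=blue, 9=green, 10=blue. No two adjacent vertices share a color.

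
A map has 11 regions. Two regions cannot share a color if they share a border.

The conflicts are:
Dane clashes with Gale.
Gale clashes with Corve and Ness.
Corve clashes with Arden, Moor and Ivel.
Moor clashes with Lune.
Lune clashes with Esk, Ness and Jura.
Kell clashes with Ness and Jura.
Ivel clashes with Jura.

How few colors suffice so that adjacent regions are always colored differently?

The cycle Lune-Ness-Gale-Corve-Moor-Lune has odd length 5, so it cannot be 2-colored; at least 3 colors are needed.
A valid assignment using 3 colors: Dane=1, Gale=2, Corve=1, Arden=2, Moor=2, Lune=1, Esk=2, Kell=1, Ness=3, Ivel=3, Jura=2. No two conflicting regions share a color.

3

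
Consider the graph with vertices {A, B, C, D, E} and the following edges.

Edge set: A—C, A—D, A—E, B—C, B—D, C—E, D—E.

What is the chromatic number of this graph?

3

A, D, E are mutually adjacent, so at least 3 colors are needed.
A valid assignment using 3 colors: A=2, B=2, C=1, D=1, E=3. Each edge has distinct colors on its endpoints.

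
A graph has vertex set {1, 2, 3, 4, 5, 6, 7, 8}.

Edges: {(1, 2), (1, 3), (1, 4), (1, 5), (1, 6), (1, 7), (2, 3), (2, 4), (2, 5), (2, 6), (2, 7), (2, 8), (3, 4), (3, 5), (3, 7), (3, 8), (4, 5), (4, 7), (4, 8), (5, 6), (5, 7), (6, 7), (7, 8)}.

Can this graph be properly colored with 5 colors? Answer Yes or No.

No

1, 2, 3, 4, 5, 7 are pairwise adjacent (a clique of size 6), so at least 6 colors are needed.
So 5 colors are not enough.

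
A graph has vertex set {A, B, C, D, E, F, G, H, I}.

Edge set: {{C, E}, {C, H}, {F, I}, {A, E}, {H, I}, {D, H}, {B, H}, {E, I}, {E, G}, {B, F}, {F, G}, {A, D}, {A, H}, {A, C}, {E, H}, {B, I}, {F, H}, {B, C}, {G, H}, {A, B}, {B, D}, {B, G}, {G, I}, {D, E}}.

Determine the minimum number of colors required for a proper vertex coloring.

B, F, G, H, I are pairwise adjacent (a clique of size 5), so at least 5 colors are needed.
5 colors suffice: A=3, B=2, C=4, D=4, E=2, F=5, G=3, H=1, I=4. Each edge has distinct colors on its endpoints.

5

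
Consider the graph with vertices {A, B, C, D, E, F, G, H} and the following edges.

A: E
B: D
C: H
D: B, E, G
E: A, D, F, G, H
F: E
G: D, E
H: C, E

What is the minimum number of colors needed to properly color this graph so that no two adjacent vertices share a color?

3

D, E, G are mutually adjacent, so at least 3 colors are needed.
3 colors suffice: A=blue, B=red, C=red, D=blue, E=red, F=blue, G=green, H=blue. Each edge has distinct colors on its endpoints.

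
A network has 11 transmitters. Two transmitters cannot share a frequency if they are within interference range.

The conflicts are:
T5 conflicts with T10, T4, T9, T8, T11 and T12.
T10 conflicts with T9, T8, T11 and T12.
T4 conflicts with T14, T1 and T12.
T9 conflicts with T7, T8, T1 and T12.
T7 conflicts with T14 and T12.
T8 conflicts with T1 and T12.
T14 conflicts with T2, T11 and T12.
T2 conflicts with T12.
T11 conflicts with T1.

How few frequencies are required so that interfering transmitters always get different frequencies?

T5, T10, T9, T8, T12 all conflict with each other, so at least 5 frequencies are needed.
Using 5 frequencies: T5=2, T10=4, T4=3, T9=3, T7=4, T8=5, T14=2, T2=3, T11=3, T1=1, T12=1. No two conflicting transmitters share a frequency.

5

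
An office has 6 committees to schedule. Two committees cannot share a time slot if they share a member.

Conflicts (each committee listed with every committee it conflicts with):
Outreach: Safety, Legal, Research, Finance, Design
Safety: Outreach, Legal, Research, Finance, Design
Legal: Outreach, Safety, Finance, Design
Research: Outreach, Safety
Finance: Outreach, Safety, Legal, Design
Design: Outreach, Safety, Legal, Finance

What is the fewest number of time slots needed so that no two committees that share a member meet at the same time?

Outreach, Safety, Legal, Finance, Design pairwise conflict, so at least 5 time slots are needed.
5 time slots suffice: Outreach=2, Safety=1, Legal=3, Research=3, Finance=5, Design=4. No two conflicting committees share a time slot.

5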